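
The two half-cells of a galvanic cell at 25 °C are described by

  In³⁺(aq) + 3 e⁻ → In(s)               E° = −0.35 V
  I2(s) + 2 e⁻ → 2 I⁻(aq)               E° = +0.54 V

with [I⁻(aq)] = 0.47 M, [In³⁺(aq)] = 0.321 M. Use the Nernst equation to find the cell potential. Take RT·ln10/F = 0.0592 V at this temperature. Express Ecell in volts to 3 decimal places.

+0.919 V

I₂/I⁻ is reduced (cathode, E° = +0.54 V) and In³⁺/In is oxidized (anode).
The standard potential is +0.54 − (−0.35) = +0.89 V and the balanced reaction transfers n = 6 electrons.
For the overall reaction 3 I2(s) + 2 In(s) → 6 I⁻(aq) + 2 In³⁺(aq), Q = [I⁻(aq)]^6·[In³⁺(aq)]^2 = 0.00111, giving log Q = −2.954.
Applying E = E° − (RT ln10/nF)·log Q gives +0.89 − (0.0592/6)(−2.954) = +0.919 V.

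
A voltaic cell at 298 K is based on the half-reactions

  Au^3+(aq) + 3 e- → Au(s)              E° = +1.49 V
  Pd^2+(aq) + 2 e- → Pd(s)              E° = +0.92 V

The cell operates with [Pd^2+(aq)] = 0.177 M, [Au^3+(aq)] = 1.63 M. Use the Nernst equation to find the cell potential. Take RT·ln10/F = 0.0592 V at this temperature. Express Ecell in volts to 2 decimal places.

Au³⁺/Au is reduced (cathode, E° = +1.49 V) and Pd²⁺/Pd is oxidized (anode).
E°cell = E°cat − E°an = +1.49 − (+0.92) = +0.57 V; n = 6.
The balanced reaction is 2 Au^3+(aq) + 3 Pd(s) → 2 Au(s) + 3 Pd^2+(aq), so Q = [Pd^2+(aq)]^3 / [Au^3+(aq)]^2 = 0.00209 and log Q = −2.680.
E = E° − (0.0592/n)·log Q = +0.57 − (0.0592/6)(−2.680) = +0.60 V.

+0.60 V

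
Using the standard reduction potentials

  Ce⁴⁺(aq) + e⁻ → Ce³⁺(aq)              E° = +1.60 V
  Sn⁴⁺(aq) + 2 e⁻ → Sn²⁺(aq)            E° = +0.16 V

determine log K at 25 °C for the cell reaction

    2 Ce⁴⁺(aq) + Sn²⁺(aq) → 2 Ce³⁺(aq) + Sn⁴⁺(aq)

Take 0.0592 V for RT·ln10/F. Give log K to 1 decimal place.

The Ce⁴⁺/Ce³⁺ couple is reduced (cathode); E°cell = +1.60 − (+0.16) = +1.44 V with n = 2.
At equilibrium E = 0, so log K = nE°cell / 0.0592 = (2)(+1.44) / 0.0592 = 48.6.

log K = 48.6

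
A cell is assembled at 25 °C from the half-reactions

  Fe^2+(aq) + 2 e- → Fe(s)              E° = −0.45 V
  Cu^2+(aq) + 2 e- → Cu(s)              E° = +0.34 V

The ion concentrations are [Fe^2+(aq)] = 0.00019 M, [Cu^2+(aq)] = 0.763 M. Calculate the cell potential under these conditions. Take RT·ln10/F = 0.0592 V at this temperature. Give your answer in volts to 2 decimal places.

+0.90 V

The Cu²⁺/Cu couple has the more positive E°, so it is the cathode; Fe²⁺/Fe is the anode.
The standard potential is +0.34 − (−0.45) = +0.79 V and the balanced reaction transfers n = 2 electrons.
The balanced reaction is Cu^2+(aq) + Fe(s) → Cu(s) + Fe^2+(aq), so Q = [Fe^2+(aq)] / [Cu^2+(aq)] = 0.000249 and log Q = −3.604.
Applying E = E° − (RT ln10/nF)·log Q gives +0.79 − (0.0592/2)(−3.604) = +0.90 V.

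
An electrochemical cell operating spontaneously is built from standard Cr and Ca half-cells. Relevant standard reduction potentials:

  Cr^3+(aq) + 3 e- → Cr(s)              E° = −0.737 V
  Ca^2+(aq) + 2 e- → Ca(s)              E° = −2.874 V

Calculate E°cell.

Of the two couples in this cell, the one with the more positive reduction potential is reduced at the cathode: here that is Cr³⁺/Cr (−0.737 V); Ca²⁺/Ca (−2.874 V) is the anode.
E°cell = E°(cathode) − E°(anode) = −0.737 − (−2.874) = +2.137 V.

+2.137 V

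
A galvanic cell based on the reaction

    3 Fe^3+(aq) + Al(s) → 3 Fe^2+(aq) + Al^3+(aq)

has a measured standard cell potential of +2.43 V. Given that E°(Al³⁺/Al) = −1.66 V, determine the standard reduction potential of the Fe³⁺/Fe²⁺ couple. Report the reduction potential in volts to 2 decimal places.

In the reaction as written the Fe³⁺/Fe²⁺ couple is reduced (cathode) and Al³⁺/Al is oxidized (anode), so E°cell = E°(Fe³⁺/Fe²⁺) − E°(Al³⁺/Al).
E°(Fe³⁺/Fe²⁺) = E°cell + E°(anode) = +2.43 + (−1.66) = +0.77 V.

+0.77 V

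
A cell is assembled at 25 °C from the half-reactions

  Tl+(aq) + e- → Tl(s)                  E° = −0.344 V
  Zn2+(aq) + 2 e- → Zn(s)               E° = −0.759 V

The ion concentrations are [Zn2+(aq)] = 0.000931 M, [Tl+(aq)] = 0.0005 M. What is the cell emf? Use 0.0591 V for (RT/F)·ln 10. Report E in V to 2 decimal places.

The Tl⁺/Tl couple has the more positive E°, so it is the cathode; Zn²⁺/Zn is the anode.
The standard potential is −0.344 − (−0.759) = +0.415 V and the balanced reaction transfers n = 2 electrons.
The balanced reaction is 2 Tl+(aq) + Zn(s) → 2 Tl(s) + Zn2+(aq), so Q = [Zn2+(aq)] / [Tl+(aq)]^2 = 3.72×10^3 and log Q = 3.571.
Applying E = E° − (RT ln10/nF)·log Q gives +0.415 − (0.0591/2)(3.571) = +0.31 V.

+0.31 V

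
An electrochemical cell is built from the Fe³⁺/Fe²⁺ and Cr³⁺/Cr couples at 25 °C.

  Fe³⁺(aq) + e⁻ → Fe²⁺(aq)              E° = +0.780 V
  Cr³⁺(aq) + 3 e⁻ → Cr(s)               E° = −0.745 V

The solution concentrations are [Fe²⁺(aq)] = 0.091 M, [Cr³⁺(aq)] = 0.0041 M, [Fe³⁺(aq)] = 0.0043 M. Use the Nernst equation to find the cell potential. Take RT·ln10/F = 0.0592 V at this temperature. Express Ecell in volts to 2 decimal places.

Since E°(Fe³⁺/Fe²⁺) > E°(Cr³⁺/Cr), Fe³⁺/Fe²⁺ serves as the cathode.
E°cell = E°cat − E°an = +0.780 − (−0.745) = +1.525 V; n = 3.
Balancing gives 3 Fe³⁺(aq) + Cr(s) → 3 Fe²⁺(aq) + Cr³⁺(aq); hence Q = ([Fe²⁺(aq)]^3·[Cr³⁺(aq)]) / [Fe³⁺(aq)]^3 = 38.9 (log Q = 1.590).
E = E° − (0.0592/n)·log Q = +1.525 − (0.0592/3)(1.590) = +1.49 V.

+1.49 V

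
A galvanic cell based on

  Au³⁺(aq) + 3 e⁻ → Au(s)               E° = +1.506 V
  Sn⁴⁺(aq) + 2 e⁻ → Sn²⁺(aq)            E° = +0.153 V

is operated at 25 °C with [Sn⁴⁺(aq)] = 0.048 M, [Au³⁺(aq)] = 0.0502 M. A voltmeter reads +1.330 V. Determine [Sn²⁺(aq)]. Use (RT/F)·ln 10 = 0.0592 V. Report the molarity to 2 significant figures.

0.059 M

The Au³⁺/Au couple has the larger reduction potential, so it is the cathode: E°cell = +1.506 − (+0.153) = +1.353 V and n = 6.
Rearranging E = E° − (0.0592/n)·log Q gives log Q = 6(+1.353 − (+1.330))/0.0592 = 2.331.
For 2 Au³⁺(aq) + 3 Sn²⁺(aq) → 2 Au(s) + 3 Sn⁴⁺(aq), the reaction quotient is Q = [Sn⁴⁺(aq)]^3 / ([Au³⁺(aq)]^2·[Sn²⁺(aq)]^3).
Substituting the known concentrations and solving, log [Sn²⁺(aq)] = −1.230 and [Sn²⁺(aq)] = 0.059 M.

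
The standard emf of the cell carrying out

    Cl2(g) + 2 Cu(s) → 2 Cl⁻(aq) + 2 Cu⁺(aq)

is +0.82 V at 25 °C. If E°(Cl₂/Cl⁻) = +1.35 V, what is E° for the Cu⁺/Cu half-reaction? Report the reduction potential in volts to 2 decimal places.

+0.53 V

In the reaction as written the Cl₂/Cl⁻ couple is reduced (cathode) and Cu⁺/Cu is oxidized (anode), so E°cell = E°(Cl₂/Cl⁻) − E°(Cu⁺/Cu).
E°(Cu⁺/Cu) = E°(cathode) − E°cell = +1.35 − (+0.82) = +0.53 V.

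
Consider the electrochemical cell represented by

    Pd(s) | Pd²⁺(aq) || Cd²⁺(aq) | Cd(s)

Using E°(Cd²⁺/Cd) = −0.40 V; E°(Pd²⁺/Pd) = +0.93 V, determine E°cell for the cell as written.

By convention the left-hand electrode in cell notation is the anode (oxidation) and the right-hand electrode is the cathode (reduction).
E°cell = E°(right) − E°(left) = −0.40 − (+0.93) = −1.33 V.
The negative sign shows that, as written, the cell would require an external voltage to drive the reaction.

−1.33 V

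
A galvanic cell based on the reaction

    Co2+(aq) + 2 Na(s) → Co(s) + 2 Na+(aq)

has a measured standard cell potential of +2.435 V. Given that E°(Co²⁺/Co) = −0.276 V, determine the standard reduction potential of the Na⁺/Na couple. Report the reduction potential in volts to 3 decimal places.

In the reaction as written the Co²⁺/Co couple is reduced (cathode) and Na⁺/Na is oxidized (anode), so E°cell = E°(Co²⁺/Co) − E°(Na⁺/Na).
E°(Na⁺/Na) = E°(cathode) − E°cell = −0.276 − (+2.435) = −2.711 V.

−2.711 V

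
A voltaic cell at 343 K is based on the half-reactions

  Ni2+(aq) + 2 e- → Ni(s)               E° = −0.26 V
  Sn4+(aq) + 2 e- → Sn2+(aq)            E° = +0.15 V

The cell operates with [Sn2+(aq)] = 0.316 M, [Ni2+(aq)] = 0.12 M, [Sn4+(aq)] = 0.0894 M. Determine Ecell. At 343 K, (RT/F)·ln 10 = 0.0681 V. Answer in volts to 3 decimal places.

+0.423 V

The Sn⁴⁺/Sn²⁺ couple has the more positive E°, so it is the cathode; Ni²⁺/Ni is the anode.
E°cell = +0.15 − (−0.26) = +0.41 V, with n = 2 electrons transferred.
For the overall reaction Sn4+(aq) + Ni(s) → Sn2+(aq) + Ni2+(aq), Q = ([Sn2+(aq)]·[Ni2+(aq)]) / [Sn4+(aq)] = 0.424, giving log Q = −0.372.
By the Nernst equation, E = +0.41 − (0.0681/2)·(−0.372) = +0.423 V.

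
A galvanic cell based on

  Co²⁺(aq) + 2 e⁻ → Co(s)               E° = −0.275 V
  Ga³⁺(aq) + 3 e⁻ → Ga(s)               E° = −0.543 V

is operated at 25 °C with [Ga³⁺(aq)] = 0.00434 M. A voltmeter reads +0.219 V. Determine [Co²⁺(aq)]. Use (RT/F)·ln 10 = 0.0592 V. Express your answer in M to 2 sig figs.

With Co²⁺/Co at the cathode and Ga³⁺/Ga at the anode, E°cell = −0.275 − (−0.543) = +0.268 V (n = 6).
From the Nernst equation, log Q = n(E° − E)/0.0592 = 6·(+0.268 − (+0.219))/0.0592 = 4.966.
The balanced reaction is 3 Co²⁺(aq) + 2 Ga(s) → 3 Co(s) + 2 Ga³⁺(aq), so Q = [Ga³⁺(aq)]^2 / [Co²⁺(aq)]^3.
Isolating [Co²⁺(aq)] in Q = 10^{4.966} yields log [Co²⁺(aq)] = −3.230, i.e. 0.00059 M.

0.00059 M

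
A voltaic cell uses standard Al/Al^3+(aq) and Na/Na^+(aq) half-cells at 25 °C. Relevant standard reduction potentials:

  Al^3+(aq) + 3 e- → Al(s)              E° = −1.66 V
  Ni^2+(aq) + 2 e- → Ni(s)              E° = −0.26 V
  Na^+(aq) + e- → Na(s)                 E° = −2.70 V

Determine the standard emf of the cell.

+1.04 V

The Al³⁺/Al couple has the higher E°, so Al ion is reduced (cathode) and Na is oxidized (anode).
E°cell = E°(cathode) − E°(anode) = −1.66 − (−2.70) = +1.04 V.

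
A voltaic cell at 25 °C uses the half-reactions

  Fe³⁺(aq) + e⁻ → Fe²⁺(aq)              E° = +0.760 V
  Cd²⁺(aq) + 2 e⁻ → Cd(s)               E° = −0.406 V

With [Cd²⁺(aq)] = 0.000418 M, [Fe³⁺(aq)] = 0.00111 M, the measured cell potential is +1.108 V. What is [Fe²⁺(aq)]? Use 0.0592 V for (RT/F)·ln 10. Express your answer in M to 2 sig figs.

0.52 M

With Fe³⁺/Fe²⁺ at the cathode and Cd²⁺/Cd at the anode, E°cell = +0.760 − (−0.406) = +1.166 V (n = 2).
Since E = E° − (0.0592/n)·log Q, log Q = n(E° − E)/0.0592 = 1.959.
The balanced reaction is 2 Fe³⁺(aq) + Cd(s) → 2 Fe²⁺(aq) + Cd²⁺(aq), so Q = ([Fe²⁺(aq)]^2·[Cd²⁺(aq)]) / [Fe³⁺(aq)]^2.
Isolating [Fe²⁺(aq)] in Q = 10^{1.959} yields log [Fe²⁺(aq)] = −0.286, i.e. 0.52 M.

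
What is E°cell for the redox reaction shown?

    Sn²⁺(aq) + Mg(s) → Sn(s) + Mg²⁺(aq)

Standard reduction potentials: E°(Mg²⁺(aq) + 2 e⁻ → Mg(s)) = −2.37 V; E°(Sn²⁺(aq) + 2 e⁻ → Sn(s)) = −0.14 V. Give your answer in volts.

+2.23 V

Sn²⁺(aq) gains electrons, so the Sn²⁺/Sn couple is the cathode; the Mg²⁺/Mg couple is the anode.
E°cell = E°(cathode) − E°(anode) = −0.14 − (−2.37) = +2.23 V.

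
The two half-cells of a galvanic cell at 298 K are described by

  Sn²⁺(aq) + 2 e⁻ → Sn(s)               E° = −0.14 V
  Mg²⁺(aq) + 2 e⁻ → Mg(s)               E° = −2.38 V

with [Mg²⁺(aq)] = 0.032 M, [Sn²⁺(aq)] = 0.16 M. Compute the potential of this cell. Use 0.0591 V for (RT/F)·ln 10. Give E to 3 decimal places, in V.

+2.261 V

Since E°(Sn²⁺/Sn) > E°(Mg²⁺/Mg), Sn²⁺/Sn serves as the cathode.
The standard potential is −0.14 − (−2.38) = +2.24 V and the balanced reaction transfers n = 2 electrons.
Balancing gives Sn²⁺(aq) + Mg(s) → Sn(s) + Mg²⁺(aq); hence Q = [Mg²⁺(aq)] / [Sn²⁺(aq)] = 0.2 (log Q = −0.699).
Applying E = E° − (RT ln10/nF)·log Q gives +2.24 − (0.0591/2)(−0.699) = +2.261 V.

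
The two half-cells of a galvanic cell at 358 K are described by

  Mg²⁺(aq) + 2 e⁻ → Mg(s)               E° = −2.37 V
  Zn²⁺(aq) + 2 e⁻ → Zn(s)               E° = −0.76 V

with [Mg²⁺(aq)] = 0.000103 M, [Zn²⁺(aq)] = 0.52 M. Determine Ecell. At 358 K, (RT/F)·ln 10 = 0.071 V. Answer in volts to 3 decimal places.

+1.741 V

The Zn²⁺/Zn couple has the more positive E°, so it is the cathode; Mg²⁺/Mg is the anode.
E°cell = −0.76 − (−2.37) = +1.61 V, with n = 2 electrons transferred.
The balanced reaction is Zn²⁺(aq) + Mg(s) → Zn(s) + Mg²⁺(aq), so Q = [Mg²⁺(aq)] / [Zn²⁺(aq)] = 0.000198 and log Q = −3.703.
Applying E = E° − (RT ln10/nF)·log Q gives +1.61 − (0.071/2)(−3.703) = +1.741 V.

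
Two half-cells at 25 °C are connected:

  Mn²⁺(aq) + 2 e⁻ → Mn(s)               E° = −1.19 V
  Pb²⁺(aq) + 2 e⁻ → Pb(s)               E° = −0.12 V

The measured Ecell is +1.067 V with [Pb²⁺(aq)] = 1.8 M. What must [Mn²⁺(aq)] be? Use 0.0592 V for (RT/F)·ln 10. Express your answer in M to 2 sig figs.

The Pb²⁺/Pb couple has the larger reduction potential, so it is the cathode: E°cell = −0.12 − (−1.19) = +1.07 V and n = 2.
Rearranging E = E° − (0.0592/n)·log Q gives log Q = 2(+1.07 − (+1.067))/0.0592 = 0.101.
The balanced reaction is Pb²⁺(aq) + Mn(s) → Pb(s) + Mn²⁺(aq), so Q = [Mn²⁺(aq)] / [Pb²⁺(aq)].
Substituting the known concentrations and solving, log [Mn²⁺(aq)] = 0.356 and [Mn²⁺(aq)] = 2.3 M.

2.3 M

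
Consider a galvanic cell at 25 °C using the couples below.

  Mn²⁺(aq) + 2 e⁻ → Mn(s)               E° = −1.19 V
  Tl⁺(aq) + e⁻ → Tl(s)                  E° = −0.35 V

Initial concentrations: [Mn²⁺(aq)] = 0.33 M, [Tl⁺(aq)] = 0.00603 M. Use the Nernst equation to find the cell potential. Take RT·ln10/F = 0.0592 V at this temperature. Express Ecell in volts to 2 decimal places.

+0.72 V

Since E°(Tl⁺/Tl) > E°(Mn²⁺/Mn), Tl⁺/Tl serves as the cathode.
The standard potential is −0.35 − (−1.19) = +0.84 V and the balanced reaction transfers n = 2 electrons.
For the overall reaction 2 Tl⁺(aq) + Mn(s) → 2 Tl(s) + Mn²⁺(aq), Q = [Mn²⁺(aq)] / [Tl⁺(aq)]^2 = 9.08×10^3, giving log Q = 3.958.
Applying E = E° − (RT ln10/nF)·log Q gives +0.84 − (0.0592/2)(3.958) = +0.72 V.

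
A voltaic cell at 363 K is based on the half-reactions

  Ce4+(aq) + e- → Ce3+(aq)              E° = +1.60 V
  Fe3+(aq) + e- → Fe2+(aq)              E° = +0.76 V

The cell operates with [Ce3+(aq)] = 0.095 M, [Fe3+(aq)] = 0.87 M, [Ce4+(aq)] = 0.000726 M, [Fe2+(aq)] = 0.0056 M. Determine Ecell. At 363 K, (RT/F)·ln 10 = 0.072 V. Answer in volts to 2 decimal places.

The Ce⁴⁺/Ce³⁺ couple has the more positive E°, so it is the cathode; Fe³⁺/Fe²⁺ is the anode.
E°cell = E°cat − E°an = +1.60 − (+0.76) = +0.84 V; n = 1.
For the overall reaction Ce4+(aq) + Fe2+(aq) → Ce3+(aq) + Fe3+(aq), Q = ([Ce3+(aq)]·[Fe3+(aq)]) / ([Ce4+(aq)]·[Fe2+(aq)]) = 2.03×10^4, giving log Q = 4.308.
E = E° − (0.072/n)·log Q = +0.84 − (0.072/1)(4.308) = +0.53 V.

+0.53 V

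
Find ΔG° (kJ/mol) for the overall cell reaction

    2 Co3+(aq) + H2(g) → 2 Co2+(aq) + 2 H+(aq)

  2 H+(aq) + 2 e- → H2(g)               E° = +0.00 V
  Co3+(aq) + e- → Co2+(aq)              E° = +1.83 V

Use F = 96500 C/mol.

−353 kJ/mol

In the reaction as written Co3+(aq) is reduced, so the Co³⁺/Co²⁺ couple is the cathode and 2H⁺/H₂ is the anode.
E°cell = +1.83 − (+0.00) = +1.83 V; balancing electrons gives n = 2.
ΔG° = −nFE°cell = −(2)(96500)(+1.83) J/mol = −353 kJ/mol.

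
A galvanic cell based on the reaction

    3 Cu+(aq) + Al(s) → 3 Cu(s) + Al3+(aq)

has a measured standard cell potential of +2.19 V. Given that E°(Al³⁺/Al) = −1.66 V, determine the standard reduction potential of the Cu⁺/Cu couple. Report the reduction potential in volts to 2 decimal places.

In the reaction as written the Cu⁺/Cu couple is reduced (cathode) and Al³⁺/Al is oxidized (anode), so E°cell = E°(Cu⁺/Cu) − E°(Al³⁺/Al).
E°(Cu⁺/Cu) = E°cell + E°(anode) = +2.19 + (−1.66) = +0.53 V.

+0.53 V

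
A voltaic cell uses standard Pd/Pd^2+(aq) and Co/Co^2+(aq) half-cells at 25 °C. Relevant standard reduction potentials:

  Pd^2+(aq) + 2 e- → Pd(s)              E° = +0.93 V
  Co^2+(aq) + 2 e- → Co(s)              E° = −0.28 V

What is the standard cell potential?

The Pd²⁺/Pd couple has the higher E°, so Pd ion is reduced (cathode) and Co is oxidized (anode).
E°cell = E°(cathode) − E°(anode) = +0.93 − (−0.28) = +1.21 V.

+1.21 V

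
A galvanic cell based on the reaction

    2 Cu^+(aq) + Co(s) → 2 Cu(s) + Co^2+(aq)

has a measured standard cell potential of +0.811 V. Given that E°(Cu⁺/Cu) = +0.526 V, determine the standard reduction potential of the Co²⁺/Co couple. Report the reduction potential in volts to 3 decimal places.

In the reaction as written the Cu⁺/Cu couple is reduced (cathode) and Co²⁺/Co is oxidized (anode), so E°cell = E°(Cu⁺/Cu) − E°(Co²⁺/Co).
E°(Co²⁺/Co) = E°(cathode) − E°cell = +0.526 − (+0.811) = −0.285 V.

−0.285 V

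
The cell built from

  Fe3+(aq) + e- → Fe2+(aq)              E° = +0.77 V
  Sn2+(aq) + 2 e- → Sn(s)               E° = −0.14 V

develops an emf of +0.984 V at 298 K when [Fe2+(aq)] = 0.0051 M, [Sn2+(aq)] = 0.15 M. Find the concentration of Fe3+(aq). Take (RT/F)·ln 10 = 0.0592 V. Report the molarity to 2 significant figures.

The Fe³⁺/Fe²⁺ couple has the larger reduction potential, so it is the cathode: E°cell = +0.77 − (−0.14) = +0.91 V and n = 2.
Since E = E° − (0.0592/n)·log Q, log Q = n(E° − E)/0.0592 = −2.500.
The balanced reaction is 2 Fe3+(aq) + Sn(s) → 2 Fe2+(aq) + Sn2+(aq), so Q = ([Fe2+(aq)]^2·[Sn2+(aq)]) / [Fe3+(aq)]^2.
Solving for the unknown gives log [Fe3+(aq)] = −1.454, so [Fe3+(aq)] ≈ 0.035 M.

0.035 M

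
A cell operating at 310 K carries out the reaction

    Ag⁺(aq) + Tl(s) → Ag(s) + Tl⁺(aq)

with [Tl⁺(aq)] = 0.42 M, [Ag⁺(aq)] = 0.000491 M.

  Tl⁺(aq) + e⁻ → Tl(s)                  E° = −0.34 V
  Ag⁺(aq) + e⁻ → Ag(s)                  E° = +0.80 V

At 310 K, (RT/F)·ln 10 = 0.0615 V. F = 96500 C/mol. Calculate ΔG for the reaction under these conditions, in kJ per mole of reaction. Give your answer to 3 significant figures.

−92.6 kJ/mol

E°cell = +0.80 − (−0.34) = +1.14 V; the balanced reaction transfers n = 1 electron.
Q = [Tl⁺(aq)] / [Ag⁺(aq)] = 855, so log Q = 2.932 and E = +1.14 − (0.0615/1)(2.932) = +0.9597 V.
Finally ΔG = −nFE = −(1)(96500 C/mol)(+0.9597 V) = −92.6 kJ/mol.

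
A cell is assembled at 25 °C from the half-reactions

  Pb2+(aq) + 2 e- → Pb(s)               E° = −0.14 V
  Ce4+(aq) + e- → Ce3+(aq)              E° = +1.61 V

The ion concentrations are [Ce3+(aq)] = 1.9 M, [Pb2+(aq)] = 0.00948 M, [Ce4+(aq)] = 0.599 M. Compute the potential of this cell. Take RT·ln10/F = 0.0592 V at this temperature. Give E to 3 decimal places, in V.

+1.780 V

Since E°(Ce⁴⁺/Ce³⁺) > E°(Pb²⁺/Pb), Ce⁴⁺/Ce³⁺ serves as the cathode.
E°cell = E°cat − E°an = +1.61 − (−0.14) = +1.75 V; n = 2.
Balancing gives 2 Ce4+(aq) + Pb(s) → 2 Ce3+(aq) + Pb2+(aq); hence Q = ([Ce3+(aq)]^2·[Pb2+(aq)]) / [Ce4+(aq)]^2 = 0.0954 (log Q = −1.021).
By the Nernst equation, E = +1.75 − (0.0592/2)·(−1.021) = +1.780 V.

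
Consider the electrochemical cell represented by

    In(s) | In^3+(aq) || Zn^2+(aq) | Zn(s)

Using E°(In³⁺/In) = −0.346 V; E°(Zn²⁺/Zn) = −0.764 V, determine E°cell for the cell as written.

−0.418 V

By convention the left-hand electrode in cell notation is the anode (oxidation) and the right-hand electrode is the cathode (reduction).
E°cell = E°(right) − E°(left) = −0.764 − (−0.346) = −0.418 V.
The negative sign shows that, as written, the cell would require an external voltage to drive the reaction.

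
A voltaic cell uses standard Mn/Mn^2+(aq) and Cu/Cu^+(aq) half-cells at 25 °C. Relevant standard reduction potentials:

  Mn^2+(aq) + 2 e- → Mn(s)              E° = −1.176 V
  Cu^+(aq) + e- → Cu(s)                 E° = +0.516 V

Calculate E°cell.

+1.692 V

The Cu⁺/Cu couple has the higher E°, so Cu ion is reduced (cathode) and Mn is oxidized (anode).
E°cell = E°(cathode) − E°(anode) = +0.516 − (−1.176) = +1.692 V.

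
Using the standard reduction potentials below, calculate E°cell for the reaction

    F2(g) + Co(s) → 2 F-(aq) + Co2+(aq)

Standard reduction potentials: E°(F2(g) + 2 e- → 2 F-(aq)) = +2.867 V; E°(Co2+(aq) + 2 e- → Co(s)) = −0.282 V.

In the reaction as written, F2(g) is reduced (cathode) and Co2+(aq) is produced by oxidation at the anode.
E°cell = E°(cathode) − E°(anode) = +2.867 − (−0.282) = +3.149 V.

+3.149 V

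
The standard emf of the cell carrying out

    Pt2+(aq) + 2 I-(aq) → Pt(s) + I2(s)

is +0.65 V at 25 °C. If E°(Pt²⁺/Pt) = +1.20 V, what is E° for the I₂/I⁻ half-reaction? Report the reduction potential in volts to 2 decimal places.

+0.55 V

In the reaction as written the Pt²⁺/Pt couple is reduced (cathode) and I₂/I⁻ is oxidized (anode), so E°cell = E°(Pt²⁺/Pt) − E°(I₂/I⁻).
E°(I₂/I⁻) = E°(cathode) − E°cell = +1.20 − (+0.65) = +0.55 V.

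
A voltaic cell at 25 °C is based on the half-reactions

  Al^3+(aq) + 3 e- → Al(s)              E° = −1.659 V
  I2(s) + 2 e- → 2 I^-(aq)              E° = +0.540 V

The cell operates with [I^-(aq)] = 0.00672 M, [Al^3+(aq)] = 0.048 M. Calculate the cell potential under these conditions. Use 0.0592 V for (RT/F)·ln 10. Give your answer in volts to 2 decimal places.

Since E°(I₂/I⁻) > E°(Al³⁺/Al), I₂/I⁻ serves as the cathode.
E°cell = E°cat − E°an = +0.540 − (−1.659) = +2.199 V; n = 6.
For the overall reaction 3 I2(s) + 2 Al(s) → 6 I^-(aq) + 2 Al^3+(aq), Q = [I^-(aq)]^6·[Al^3+(aq)]^2 = 2.12×10^−16, giving log Q = −15.673.
E = E° − (0.0592/n)·log Q = +2.199 − (0.0592/6)(−15.673) = +2.35 V.

+2.35 V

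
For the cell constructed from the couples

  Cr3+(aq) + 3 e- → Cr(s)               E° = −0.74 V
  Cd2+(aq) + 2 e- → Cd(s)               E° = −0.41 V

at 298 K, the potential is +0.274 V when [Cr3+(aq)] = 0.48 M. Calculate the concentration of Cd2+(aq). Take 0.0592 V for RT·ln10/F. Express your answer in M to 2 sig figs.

With Cd²⁺/Cd at the cathode and Cr³⁺/Cr at the anode, E°cell = −0.41 − (−0.74) = +0.33 V (n = 6).
From the Nernst equation, log Q = n(E° − E)/0.0592 = 6·(+0.33 − (+0.274))/0.0592 = 5.676.
For 3 Cd2+(aq) + 2 Cr(s) → 3 Cd(s) + 2 Cr3+(aq), the reaction quotient is Q = [Cr3+(aq)]^2 / [Cd2+(aq)]^3.
Substituting the known concentrations and solving, log [Cd2+(aq)] = −2.105 and [Cd2+(aq)] = 0.0079 M.

0.0079 M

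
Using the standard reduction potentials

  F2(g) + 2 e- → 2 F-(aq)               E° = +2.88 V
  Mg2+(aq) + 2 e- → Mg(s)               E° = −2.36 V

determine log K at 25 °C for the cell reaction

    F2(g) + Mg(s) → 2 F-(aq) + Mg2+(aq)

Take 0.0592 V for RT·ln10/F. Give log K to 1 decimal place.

The F₂/F⁻ couple is reduced (cathode); E°cell = +2.88 − (−2.36) = +5.24 V with n = 2.
At equilibrium E = 0, so log K = nE°cell / 0.0592 = (2)(+5.24) / 0.0592 = 177.0.

log K = 177.0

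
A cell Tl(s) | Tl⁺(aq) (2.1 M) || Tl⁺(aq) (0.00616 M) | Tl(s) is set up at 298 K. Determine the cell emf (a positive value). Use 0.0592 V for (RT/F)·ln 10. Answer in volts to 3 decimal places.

0.150 V

For a concentration cell E°cell = 0, since both electrodes use the same couple.
The compartment with the higher Tl⁺(aq) concentration (2.1 M) acts as the cathode; ions are reduced there and produced at the dilute (0.00616 M) anode.
With n = 1, Ecell = −(0.0592/1)·log([dilute]/[conc]) = −(0.0592/1)·log(0.00616/2.1) = +0.150 V.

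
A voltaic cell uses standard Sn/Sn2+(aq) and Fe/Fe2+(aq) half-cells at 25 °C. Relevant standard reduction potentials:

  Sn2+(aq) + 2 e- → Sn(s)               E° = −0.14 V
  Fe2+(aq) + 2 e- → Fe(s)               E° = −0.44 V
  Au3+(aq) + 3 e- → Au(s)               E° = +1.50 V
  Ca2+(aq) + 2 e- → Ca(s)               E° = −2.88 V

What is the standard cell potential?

+0.30 V

The Sn²⁺/Sn couple has the higher E°, so Sn ion is reduced (cathode) and Fe is oxidized (anode).
E°cell = E°(cathode) − E°(anode) = −0.14 − (−0.44) = +0.30 V.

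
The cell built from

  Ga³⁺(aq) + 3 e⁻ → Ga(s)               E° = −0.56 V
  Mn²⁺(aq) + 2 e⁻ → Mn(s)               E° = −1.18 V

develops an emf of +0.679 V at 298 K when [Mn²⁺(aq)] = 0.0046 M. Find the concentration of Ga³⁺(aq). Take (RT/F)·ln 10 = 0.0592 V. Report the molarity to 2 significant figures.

The Ga³⁺/Ga couple has the larger reduction potential, so it is the cathode: E°cell = −0.56 − (−1.18) = +0.62 V and n = 6.
Since E = E° − (0.0592/n)·log Q, log Q = n(E° − E)/0.0592 = −5.980.
Balancing electrons gives 2 Ga³⁺(aq) + 3 Mn(s) → 2 Ga(s) + 3 Mn²⁺(aq); thus Q = [Mn²⁺(aq)]^3 / [Ga³⁺(aq)]^2.
Solving for the unknown gives log [Ga³⁺(aq)] = −0.516, so [Ga³⁺(aq)] ≈ 0.30 M.

0.30 M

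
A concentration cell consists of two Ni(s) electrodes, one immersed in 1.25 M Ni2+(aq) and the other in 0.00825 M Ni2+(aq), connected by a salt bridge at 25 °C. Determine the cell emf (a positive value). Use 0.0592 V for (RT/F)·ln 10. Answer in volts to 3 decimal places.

0.065 V

For a concentration cell E°cell = 0, since both electrodes use the same couple.
The compartment with the higher Ni2+(aq) concentration (1.25 M) acts as the cathode; ions are reduced there and produced at the dilute (0.00825 M) anode.
With n = 2, Ecell = −(0.0592/2)·log([dilute]/[conc]) = −(0.0592/2)·log(0.00825/1.25) = +0.065 V.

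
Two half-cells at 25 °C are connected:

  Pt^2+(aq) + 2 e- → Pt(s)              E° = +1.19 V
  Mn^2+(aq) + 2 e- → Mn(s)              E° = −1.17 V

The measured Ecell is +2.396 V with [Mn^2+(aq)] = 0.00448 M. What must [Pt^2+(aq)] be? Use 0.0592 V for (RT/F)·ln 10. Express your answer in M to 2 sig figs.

With Pt²⁺/Pt at the cathode and Mn²⁺/Mn at the anode, E°cell = +1.19 − (−1.17) = +2.36 V (n = 2).
Rearranging E = E° − (0.0592/n)·log Q gives log Q = 2(+2.36 − (+2.396))/0.0592 = −1.216.
For Pt^2+(aq) + Mn(s) → Pt(s) + Mn^2+(aq), the reaction quotient is Q = [Mn^2+(aq)] / [Pt^2+(aq)].
Substituting the known concentrations and solving, log [Pt^2+(aq)] = −1.133 and [Pt^2+(aq)] = 0.074 M.

0.074 M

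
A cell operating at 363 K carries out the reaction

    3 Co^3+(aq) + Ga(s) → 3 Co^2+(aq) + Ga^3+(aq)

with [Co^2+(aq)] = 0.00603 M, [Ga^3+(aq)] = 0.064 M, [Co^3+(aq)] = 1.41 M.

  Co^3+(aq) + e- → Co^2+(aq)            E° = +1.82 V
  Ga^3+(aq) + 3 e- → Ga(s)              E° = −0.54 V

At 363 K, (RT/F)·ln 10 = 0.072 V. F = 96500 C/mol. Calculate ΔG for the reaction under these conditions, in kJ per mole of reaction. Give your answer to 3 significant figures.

−741 kJ/mol

The standard cell potential is +1.82 − (−0.54) = +2.36 V, with n = 3 electrons in the balanced equation.
Q = ([Co^2+(aq)]^3·[Ga^3+(aq)]) / [Co^3+(aq)]^3 = 5.01×10^−9, so log Q = −8.301 and E = +2.36 − (0.072/3)(−8.301) = +2.5592 V.
ΔG = −nFE = −(3)(96500)(+2.5592) J/mol = −741 kJ/mol.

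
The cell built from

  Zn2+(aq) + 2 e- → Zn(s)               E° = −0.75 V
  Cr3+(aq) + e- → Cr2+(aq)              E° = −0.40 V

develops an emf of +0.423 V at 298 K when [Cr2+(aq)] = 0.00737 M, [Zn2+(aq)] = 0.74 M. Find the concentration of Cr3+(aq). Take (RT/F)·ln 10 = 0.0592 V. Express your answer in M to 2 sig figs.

0.11 M

With Cr³⁺/Cr²⁺ at the cathode and Zn²⁺/Zn at the anode, E°cell = −0.40 − (−0.75) = +0.35 V (n = 2).
Since E = E° − (0.0592/n)·log Q, log Q = n(E° − E)/0.0592 = −2.466.
Balancing electrons gives 2 Cr3+(aq) + Zn(s) → 2 Cr2+(aq) + Zn2+(aq); thus Q = ([Cr2+(aq)]^2·[Zn2+(aq)]) / [Cr3+(aq)]^2.
Solving for the unknown gives log [Cr3+(aq)] = −0.965, so [Cr3+(aq)] ≈ 0.11 M.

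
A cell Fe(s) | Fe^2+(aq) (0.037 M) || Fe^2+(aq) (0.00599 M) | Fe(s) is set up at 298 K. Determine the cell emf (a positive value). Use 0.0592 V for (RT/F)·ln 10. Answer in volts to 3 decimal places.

For a concentration cell E°cell = 0, since both electrodes use the same couple.
The compartment with the higher Fe^2+(aq) concentration (0.037 M) acts as the cathode; ions are reduced there and produced at the dilute (0.00599 M) anode.
With n = 2, Ecell = −(0.0592/2)·log([dilute]/[conc]) = −(0.0592/2)·log(0.00599/0.037) = +0.023 V.

0.023 V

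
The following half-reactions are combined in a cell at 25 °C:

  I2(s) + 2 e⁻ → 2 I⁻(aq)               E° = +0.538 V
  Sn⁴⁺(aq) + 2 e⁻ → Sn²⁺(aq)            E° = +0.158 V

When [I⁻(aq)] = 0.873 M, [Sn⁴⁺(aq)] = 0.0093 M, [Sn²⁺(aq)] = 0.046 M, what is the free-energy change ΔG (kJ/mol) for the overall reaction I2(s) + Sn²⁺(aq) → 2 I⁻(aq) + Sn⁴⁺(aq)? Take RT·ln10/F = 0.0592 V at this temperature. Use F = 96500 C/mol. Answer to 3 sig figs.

The standard cell potential is +0.538 − (+0.158) = +0.380 V, with n = 2 electrons in the balanced equation.
The reaction quotient is ([I⁻(aq)]^2·[Sn⁴⁺(aq)]) / [Sn²⁺(aq)] = 0.154; by Nernst, E = +0.380 − (0.0592/2)(−0.812) = +0.4040 V.
ΔG = −nFE = −(2)(96500)(+0.4040) J/mol = −78.0 kJ/mol.

−78.0 kJ/mol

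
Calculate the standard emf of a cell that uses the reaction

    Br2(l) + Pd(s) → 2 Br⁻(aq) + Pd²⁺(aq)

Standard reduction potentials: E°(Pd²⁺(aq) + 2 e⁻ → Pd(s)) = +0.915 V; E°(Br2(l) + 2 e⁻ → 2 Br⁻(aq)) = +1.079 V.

In the reaction as written, Br2(l) is reduced (cathode) and Pd²⁺(aq) is produced by oxidation at the anode.
E°cell = E°(cathode) − E°(anode) = +1.079 − (+0.915) = +0.164 V.
The positive value indicates the reaction is spontaneous as written.

+0.164 V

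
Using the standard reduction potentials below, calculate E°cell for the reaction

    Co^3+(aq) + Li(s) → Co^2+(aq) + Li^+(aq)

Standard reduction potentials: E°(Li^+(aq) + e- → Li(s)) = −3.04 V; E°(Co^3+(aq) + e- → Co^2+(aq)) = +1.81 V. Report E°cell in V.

Co^3+(aq) gains electrons, so the Co³⁺/Co²⁺ couple is the cathode; the Li⁺/Li couple is the anode.
E°cell = E°(cathode) − E°(anode) = +1.81 − (−3.04) = +4.85 V.

+4.85 V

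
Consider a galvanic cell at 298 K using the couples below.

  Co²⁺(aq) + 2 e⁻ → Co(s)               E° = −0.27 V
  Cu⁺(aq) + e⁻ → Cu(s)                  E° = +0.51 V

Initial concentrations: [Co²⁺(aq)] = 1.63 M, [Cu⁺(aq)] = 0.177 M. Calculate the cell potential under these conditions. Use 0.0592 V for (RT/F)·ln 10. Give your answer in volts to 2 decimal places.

+0.73 V

Cu⁺/Cu is reduced (cathode, E° = +0.51 V) and Co²⁺/Co is oxidized (anode).
E°cell = E°cat − E°an = +0.51 − (−0.27) = +0.78 V; n = 2.
For the overall reaction 2 Cu⁺(aq) + Co(s) → 2 Cu(s) + Co²⁺(aq), Q = [Co²⁺(aq)] / [Cu⁺(aq)]^2 = 52, giving log Q = 1.716.
Applying E = E° − (RT ln10/nF)·log Q gives +0.78 − (0.0592/2)(1.716) = +0.73 V.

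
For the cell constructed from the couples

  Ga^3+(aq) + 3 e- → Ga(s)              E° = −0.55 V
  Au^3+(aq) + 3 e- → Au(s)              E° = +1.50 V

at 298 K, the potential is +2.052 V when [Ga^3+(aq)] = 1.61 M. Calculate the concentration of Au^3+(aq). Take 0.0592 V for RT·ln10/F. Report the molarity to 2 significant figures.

Au³⁺/Au is the cathode (higher E°); E°cell = +1.50 − (−0.55) = +2.05 V with n = 3.
Rearranging E = E° − (0.0592/n)·log Q gives log Q = 3(+2.05 − (+2.052))/0.0592 = −0.101.
The balanced reaction is Au^3+(aq) + Ga(s) → Au(s) + Ga^3+(aq), so Q = [Ga^3+(aq)] / [Au^3+(aq)].
Isolating [Au^3+(aq)] in Q = 10^{−0.101} yields log [Au^3+(aq)] = 0.308, i.e. 2.0 M.

2.0 M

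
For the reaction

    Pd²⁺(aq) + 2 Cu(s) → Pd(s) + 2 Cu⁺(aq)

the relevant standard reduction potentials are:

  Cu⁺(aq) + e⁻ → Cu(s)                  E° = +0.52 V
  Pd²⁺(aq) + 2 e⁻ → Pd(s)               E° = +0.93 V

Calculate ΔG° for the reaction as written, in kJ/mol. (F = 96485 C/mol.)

In the reaction as written Pd²⁺(aq) is reduced, so the Pd²⁺/Pd couple is the cathode and Cu⁺/Cu is the anode.
E°cell = +0.93 − (+0.52) = +0.41 V; balancing electrons gives n = 2.
ΔG° = −nFE°cell = −(2)(96485)(+0.41) J/mol = −79.1 kJ/mol.

−79.1 kJ/mol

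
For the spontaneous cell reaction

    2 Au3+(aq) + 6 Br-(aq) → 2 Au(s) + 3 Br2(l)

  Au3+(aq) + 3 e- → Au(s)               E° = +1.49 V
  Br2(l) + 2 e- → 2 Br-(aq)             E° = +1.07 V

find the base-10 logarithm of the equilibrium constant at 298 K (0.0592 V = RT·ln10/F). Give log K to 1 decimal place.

log K = 42.6

The Au³⁺/Au couple is reduced (cathode); E°cell = +1.49 − (+1.07) = +0.42 V with n = 6.
At equilibrium E = 0, so log K = nE°cell / 0.0592 = (6)(+0.42) / 0.0592 = 42.6.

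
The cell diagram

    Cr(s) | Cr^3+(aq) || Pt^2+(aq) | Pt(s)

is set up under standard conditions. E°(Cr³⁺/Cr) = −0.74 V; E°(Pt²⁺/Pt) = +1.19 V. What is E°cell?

By convention the left-hand electrode in cell notation is the anode (oxidation) and the right-hand electrode is the cathode (reduction).
E°cell = E°(right) − E°(left) = +1.19 − (−0.74) = +1.93 V.

+1.93 V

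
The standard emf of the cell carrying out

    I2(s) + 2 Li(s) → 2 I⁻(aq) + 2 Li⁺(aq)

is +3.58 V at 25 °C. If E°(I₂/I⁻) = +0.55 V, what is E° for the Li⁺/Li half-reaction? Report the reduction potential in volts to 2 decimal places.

In the reaction as written the I₂/I⁻ couple is reduced (cathode) and Li⁺/Li is oxidized (anode), so E°cell = E°(I₂/I⁻) − E°(Li⁺/Li).
E°(Li⁺/Li) = E°(cathode) − E°cell = +0.55 − (+3.58) = −3.03 V.

−3.03 V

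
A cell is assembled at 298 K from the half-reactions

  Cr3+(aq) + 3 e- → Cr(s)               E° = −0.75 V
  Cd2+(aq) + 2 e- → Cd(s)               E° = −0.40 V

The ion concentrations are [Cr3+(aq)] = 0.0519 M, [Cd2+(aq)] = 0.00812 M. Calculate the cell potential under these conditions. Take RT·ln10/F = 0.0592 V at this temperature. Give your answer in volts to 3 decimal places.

+0.313 V

Cd²⁺/Cd is reduced (cathode, E° = −0.40 V) and Cr³⁺/Cr is oxidized (anode).
E°cell = −0.40 − (−0.75) = +0.35 V, with n = 6 electrons transferred.
The balanced reaction is 3 Cd2+(aq) + 2 Cr(s) → 3 Cd(s) + 2 Cr3+(aq), so Q = [Cr3+(aq)]^2 / [Cd2+(aq)]^3 = 5.03×10^3 and log Q = 3.702.
Applying E = E° − (RT ln10/nF)·log Q gives +0.35 − (0.0592/6)(3.702) = +0.313 V.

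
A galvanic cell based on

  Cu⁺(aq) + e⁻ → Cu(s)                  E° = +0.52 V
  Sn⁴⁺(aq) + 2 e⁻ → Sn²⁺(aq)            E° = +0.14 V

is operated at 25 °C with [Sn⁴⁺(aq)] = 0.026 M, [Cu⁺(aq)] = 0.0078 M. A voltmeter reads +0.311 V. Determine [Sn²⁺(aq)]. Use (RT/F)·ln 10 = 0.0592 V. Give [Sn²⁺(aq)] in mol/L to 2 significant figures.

2.0 M

The Cu⁺/Cu couple has the larger reduction potential, so it is the cathode: E°cell = +0.52 − (+0.14) = +0.38 V and n = 2.
Rearranging E = E° − (0.0592/n)·log Q gives log Q = 2(+0.38 − (+0.311))/0.0592 = 2.331.
For 2 Cu⁺(aq) + Sn²⁺(aq) → 2 Cu(s) + Sn⁴⁺(aq), the reaction quotient is Q = [Sn⁴⁺(aq)] / ([Cu⁺(aq)]^2·[Sn²⁺(aq)]).
Substituting the known concentrations and solving, log [Sn²⁺(aq)] = 0.300 and [Sn²⁺(aq)] = 2.0 M.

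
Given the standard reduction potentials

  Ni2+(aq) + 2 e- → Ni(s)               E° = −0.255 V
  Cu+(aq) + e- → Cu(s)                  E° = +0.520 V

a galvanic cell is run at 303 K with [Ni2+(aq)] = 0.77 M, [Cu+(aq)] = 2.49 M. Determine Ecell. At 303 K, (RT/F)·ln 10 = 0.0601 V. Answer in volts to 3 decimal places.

The Cu⁺/Cu couple has the more positive E°, so it is the cathode; Ni²⁺/Ni is the anode.
The standard potential is +0.520 − (−0.255) = +0.775 V and the balanced reaction transfers n = 2 electrons.
Balancing gives 2 Cu+(aq) + Ni(s) → 2 Cu(s) + Ni2+(aq); hence Q = [Ni2+(aq)] / [Cu+(aq)]^2 = 0.124 (log Q = −0.906).
By the Nernst equation, E = +0.775 − (0.0601/2)·(−0.906) = +0.802 V.

+0.802 V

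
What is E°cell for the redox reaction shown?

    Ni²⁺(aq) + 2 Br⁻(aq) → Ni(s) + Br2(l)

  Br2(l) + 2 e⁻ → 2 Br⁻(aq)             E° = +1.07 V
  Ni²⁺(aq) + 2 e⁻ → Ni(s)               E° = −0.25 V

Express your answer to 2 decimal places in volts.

In the reaction as written, Ni²⁺(aq) is reduced (cathode) and Br2(l) is produced by oxidation at the anode.
E°cell = E°(cathode) − E°(anode) = −0.25 − (+1.07) = −1.32 V.

−1.32 V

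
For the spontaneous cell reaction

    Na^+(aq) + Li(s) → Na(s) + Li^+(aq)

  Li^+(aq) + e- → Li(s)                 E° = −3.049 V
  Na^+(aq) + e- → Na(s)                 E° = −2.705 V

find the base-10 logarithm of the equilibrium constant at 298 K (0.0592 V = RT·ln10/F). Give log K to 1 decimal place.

The Na⁺/Na couple is reduced (cathode); E°cell = −2.705 − (−3.049) = +0.344 V with n = 1.
At equilibrium E = 0, so log K = nE°cell / 0.0592 = (1)(+0.344) / 0.0592 = 5.8.

log K = 5.8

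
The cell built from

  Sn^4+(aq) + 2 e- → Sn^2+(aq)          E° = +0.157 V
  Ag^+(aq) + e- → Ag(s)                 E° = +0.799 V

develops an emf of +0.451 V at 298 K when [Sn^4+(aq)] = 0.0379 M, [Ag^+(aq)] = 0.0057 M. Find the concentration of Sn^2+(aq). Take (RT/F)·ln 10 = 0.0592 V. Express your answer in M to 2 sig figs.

0.00041 M

Ag⁺/Ag is the cathode (higher E°); E°cell = +0.799 − (+0.157) = +0.642 V with n = 2.
Rearranging E = E° − (0.0592/n)·log Q gives log Q = 2(+0.642 − (+0.451))/0.0592 = 6.453.
Balancing electrons gives 2 Ag^+(aq) + Sn^2+(aq) → 2 Ag(s) + Sn^4+(aq); thus Q = [Sn^4+(aq)] / ([Ag^+(aq)]^2·[Sn^2+(aq)]).
Solving for the unknown gives log [Sn^2+(aq)] = −3.386, so [Sn^2+(aq)] ≈ 0.00041 M.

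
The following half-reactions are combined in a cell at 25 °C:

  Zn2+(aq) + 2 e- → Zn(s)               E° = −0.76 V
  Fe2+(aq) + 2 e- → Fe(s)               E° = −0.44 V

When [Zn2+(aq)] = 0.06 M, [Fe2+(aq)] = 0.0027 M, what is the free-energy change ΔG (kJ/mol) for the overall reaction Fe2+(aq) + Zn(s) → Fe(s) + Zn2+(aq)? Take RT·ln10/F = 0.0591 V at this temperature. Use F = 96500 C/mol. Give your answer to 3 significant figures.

−54.1 kJ/mol

With Fe²⁺/Fe reduced at the cathode, E°cell = −0.44 − (−0.76) = +0.32 V and n = 2.
Q = [Zn2+(aq)] / [Fe2+(aq)] = 22.2, so log Q = 1.347 and E = +0.32 − (0.0591/2)(1.347) = +0.2802 V.
Then ΔG = −nFE = −2 × 96500 × +0.2802 J/mol = −54.1 kJ/mol.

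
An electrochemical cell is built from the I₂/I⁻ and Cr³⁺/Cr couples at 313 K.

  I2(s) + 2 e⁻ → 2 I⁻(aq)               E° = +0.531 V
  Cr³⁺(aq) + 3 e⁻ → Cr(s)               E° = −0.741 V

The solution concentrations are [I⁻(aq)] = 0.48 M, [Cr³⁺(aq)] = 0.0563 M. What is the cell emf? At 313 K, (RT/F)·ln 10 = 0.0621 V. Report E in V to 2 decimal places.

+1.32 V

I₂/I⁻ is reduced (cathode, E° = +0.531 V) and Cr³⁺/Cr is oxidized (anode).
E°cell = +0.531 − (−0.741) = +1.272 V, with n = 6 electrons transferred.
For the overall reaction 3 I2(s) + 2 Cr(s) → 6 I⁻(aq) + 2 Cr³⁺(aq), Q = [I⁻(aq)]^6·[Cr³⁺(aq)]^2 = 3.88×10^−5, giving log Q = −4.412.
Applying E = E° − (RT ln10/nF)·log Q gives +1.272 − (0.0621/6)(−4.412) = +1.32 V.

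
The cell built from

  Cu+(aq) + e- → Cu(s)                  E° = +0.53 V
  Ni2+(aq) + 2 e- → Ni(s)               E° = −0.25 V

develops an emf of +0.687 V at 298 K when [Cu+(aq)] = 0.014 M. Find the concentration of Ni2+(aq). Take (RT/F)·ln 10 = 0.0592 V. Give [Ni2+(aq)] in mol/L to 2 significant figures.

The Cu⁺/Cu couple has the larger reduction potential, so it is the cathode: E°cell = +0.53 − (−0.25) = +0.78 V and n = 2.
From the Nernst equation, log Q = n(E° − E)/0.0592 = 2·(+0.78 − (+0.687))/0.0592 = 3.142.
The balanced reaction is 2 Cu+(aq) + Ni(s) → 2 Cu(s) + Ni2+(aq), so Q = [Ni2+(aq)] / [Cu+(aq)]^2.
Substituting the known concentrations and solving, log [Ni2+(aq)] = −0.566 and [Ni2+(aq)] = 0.27 M.

0.27 M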